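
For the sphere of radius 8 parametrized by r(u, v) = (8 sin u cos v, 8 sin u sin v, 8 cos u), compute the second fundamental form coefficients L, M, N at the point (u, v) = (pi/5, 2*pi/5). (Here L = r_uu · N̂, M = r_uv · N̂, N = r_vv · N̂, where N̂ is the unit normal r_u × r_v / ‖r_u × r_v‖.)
L = -8;  M = 0;  N = -5 + sqrt(5)

Compute the unit normal N̂(u, v) = (sin(u)^2*cos(v)/Abs(sin(u)), sin(u)^2*sin(v)/Abs(sin(u)), sin(2*u)/(2*Abs(sin(u)))), and the second partials r_uu, r_uv, r_vv. Take dot products:
  L(u, v) = r_uu · N̂ = -8*sin(u)/Abs(sin(u)),
  M(u, v) = r_uv · N̂ = 0,
  N(u, v) = r_vv · N̂ = -8*sin(u)^3/Abs(sin(u)).
Evaluating at (u, v) = (pi/5, 2*pi/5):
  L = -8, M = 0, N = -5 + sqrt(5).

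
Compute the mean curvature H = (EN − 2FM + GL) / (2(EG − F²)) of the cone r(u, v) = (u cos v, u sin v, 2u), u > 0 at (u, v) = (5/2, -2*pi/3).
H = 2*sqrt(5)/25

With E = 5, F = 0, G = u^2, L = 0, M = 0, N = 2*sqrt(5)*u^2/(5*Abs(u)), assemble
  H = (EN − 2FM + GL) / (2(EG − F²)) = sqrt(5)/(5*Abs(u)).
At (u, v) = (5/2, -2*pi/3): H = 2*sqrt(5)/25.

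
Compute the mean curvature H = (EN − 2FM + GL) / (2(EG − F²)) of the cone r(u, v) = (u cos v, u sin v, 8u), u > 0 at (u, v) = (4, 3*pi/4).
H = sqrt(65)/65

With E = 65, F = 0, G = u^2, L = 0, M = 0, N = 8*sqrt(65)*u^2/(65*Abs(u)), assemble
  H = (EN − 2FM + GL) / (2(EG − F²)) = 4*sqrt(65)/(65*Abs(u)).
At (u, v) = (4, 3*pi/4): H = sqrt(65)/65.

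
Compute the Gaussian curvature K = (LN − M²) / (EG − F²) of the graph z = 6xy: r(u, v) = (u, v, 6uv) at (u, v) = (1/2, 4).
K = -9/85849

Coefficients of the first fundamental form: E = 36*v^2 + 1, F = 36*u*v, G = 36*u^2 + 1.
Coefficients of the second fundamental form: L = 0, M = 6/sqrt(36*u^2 + 36*v^2 + 1), N = 0.
Assemble K = (LN − M²)/(EG − F²) = -36/(1296*u^4 + 2592*u^2*v^2 + 72*u^2 + 1296*v^4 + 72*v^2 + 1). At (u, v) = (1/2, 4): K = -9/85849.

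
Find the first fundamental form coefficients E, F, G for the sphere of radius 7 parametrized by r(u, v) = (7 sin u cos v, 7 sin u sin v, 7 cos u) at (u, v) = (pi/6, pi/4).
E = 49;  F = 0;  G = 49/4

Partials: r_u = (7*cos(u)*cos(v), 7*sin(v)*cos(u), -7*sin(u)), r_v = (-7*sin(u)*sin(v), 7*sin(u)*cos(v), 0). As functions of (u, v):
  E = r_u · r_u = 49,
  F = r_u · r_v = 0,
  G = r_v · r_v = 49*sin(u)^2.
Evaluating at (u, v) = (pi/6, pi/4): E = 49, F = 0, G = 49/4.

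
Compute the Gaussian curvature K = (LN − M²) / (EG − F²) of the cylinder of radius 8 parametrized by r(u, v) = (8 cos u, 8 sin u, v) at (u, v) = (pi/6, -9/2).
K = 0

Coefficients of the first fundamental form: E = 64, F = 0, G = 1.
Coefficients of the second fundamental form: L = -8, M = 0, N = 0.
Assemble K = (LN − M²)/(EG − F²) = 0. At (u, v) = (pi/6, -9/2): K = 0.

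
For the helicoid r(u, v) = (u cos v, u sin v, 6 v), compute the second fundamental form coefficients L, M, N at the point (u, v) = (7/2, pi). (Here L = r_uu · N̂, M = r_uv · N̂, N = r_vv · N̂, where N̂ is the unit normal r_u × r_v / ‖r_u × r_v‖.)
L = 0;  M = -12*sqrt(193)/193;  N = 0

Compute the unit normal N̂(u, v) = (6*sin(v)/sqrt(u^2 + 36), -6*cos(v)/sqrt(u^2 + 36), u/sqrt(u^2 + 36)), and the second partials r_uu, r_uv, r_vv. Take dot products:
  L(u, v) = r_uu · N̂ = 0,
  M(u, v) = r_uv · N̂ = -6/sqrt(u^2 + 36),
  N(u, v) = r_vv · N̂ = 0.
Evaluating at (u, v) = (7/2, pi):
  L = 0, M = -12*sqrt(193)/193, N = 0.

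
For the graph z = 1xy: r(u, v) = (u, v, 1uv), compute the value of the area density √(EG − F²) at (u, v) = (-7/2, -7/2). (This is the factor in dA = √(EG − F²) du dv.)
√(EG − F²)|_{(-7/2, -7/2)} = sqrt(102)/2

E = v^2 + 1, F = u*v, G = u^2 + 1, so EG − F² = u^2 + v^2 + 1. Taking the positive square root: √(EG − F²) = sqrt(u^2 + v^2 + 1). At (u, v) = (-7/2, -7/2): sqrt(102)/2.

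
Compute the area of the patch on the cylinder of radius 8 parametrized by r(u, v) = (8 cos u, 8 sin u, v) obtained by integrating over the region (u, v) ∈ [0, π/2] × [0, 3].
Area = 12*pi

Area = ∫∫ √(EG − F²) du dv with √(EG − F²) = 8. Integrating over [0, π/2] × [0, 3] gives 12*pi.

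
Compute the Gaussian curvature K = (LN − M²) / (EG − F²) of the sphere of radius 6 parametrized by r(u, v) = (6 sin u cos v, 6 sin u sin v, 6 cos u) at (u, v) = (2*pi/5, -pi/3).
K = 1/36

Coefficients of the first fundamental form: E = 36, F = 0, G = 36*sin(u)^2.
Coefficients of the second fundamental form: L = -6*sin(u)/Abs(sin(u)), M = 0, N = -6*sin(u)^3/Abs(sin(u)).
Assemble K = (LN − M²)/(EG − F²) = 1/36. At (u, v) = (2*pi/5, -pi/3): K = 1/36.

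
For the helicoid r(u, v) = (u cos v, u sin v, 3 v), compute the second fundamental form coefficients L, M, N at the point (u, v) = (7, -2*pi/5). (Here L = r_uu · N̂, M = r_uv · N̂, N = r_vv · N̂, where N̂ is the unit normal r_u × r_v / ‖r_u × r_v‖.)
L = 0;  M = -3*sqrt(58)/58;  N = 0

Compute the unit normal N̂(u, v) = (3*sin(v)/sqrt(u^2 + 9), -3*cos(v)/sqrt(u^2 + 9), u/sqrt(u^2 + 9)), and the second partials r_uu, r_uv, r_vv. Take dot products:
  L(u, v) = r_uu · N̂ = 0,
  M(u, v) = r_uv · N̂ = -3/sqrt(u^2 + 9),
  N(u, v) = r_vv · N̂ = 0.
Evaluating at (u, v) = (7, -2*pi/5):
  L = 0, M = -3*sqrt(58)/58, N = 0.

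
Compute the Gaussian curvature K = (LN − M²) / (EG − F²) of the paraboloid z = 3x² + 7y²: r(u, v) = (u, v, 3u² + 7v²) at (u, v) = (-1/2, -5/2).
K = 84/1525225

Coefficients of the first fundamental form: E = 36*u^2 + 1, F = 84*u*v, G = 196*v^2 + 1.
Coefficients of the second fundamental form: L = 6/sqrt(36*u^2 + 196*v^2 + 1), M = 0, N = 14/sqrt(36*u^2 + 196*v^2 + 1).
Assemble K = (LN − M²)/(EG − F²) = 84/(1296*u^4 + 14112*u^2*v^2 + 72*u^2 + 38416*v^4 + 392*v^2 + 1). At (u, v) = (-1/2, -5/2): K = 84/1525225.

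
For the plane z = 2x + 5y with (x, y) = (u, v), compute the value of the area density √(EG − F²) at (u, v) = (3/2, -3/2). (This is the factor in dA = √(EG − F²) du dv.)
√(EG − F²)|_{(3/2, -3/2)} = sqrt(30)

E = 5, F = 10, G = 26, so EG − F² = 30. Taking the positive square root: √(EG − F²) = sqrt(30). At (u, v) = (3/2, -3/2): sqrt(30).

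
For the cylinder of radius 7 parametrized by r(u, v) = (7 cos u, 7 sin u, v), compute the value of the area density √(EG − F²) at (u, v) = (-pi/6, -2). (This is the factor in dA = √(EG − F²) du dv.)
√(EG − F²)|_{(-pi/6, -2)} = 7

E = 49, F = 0, G = 1, so EG − F² = 49. Taking the positive square root: √(EG − F²) = 7. At (u, v) = (-pi/6, -2): 7.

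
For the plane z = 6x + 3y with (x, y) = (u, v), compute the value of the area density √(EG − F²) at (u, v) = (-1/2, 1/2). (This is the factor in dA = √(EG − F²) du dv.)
√(EG − F²)|_{(-1/2, 1/2)} = sqrt(46)

E = 37, F = 18, G = 10, so EG − F² = 46. Taking the positive square root: √(EG − F²) = sqrt(46). At (u, v) = (-1/2, 1/2): sqrt(46).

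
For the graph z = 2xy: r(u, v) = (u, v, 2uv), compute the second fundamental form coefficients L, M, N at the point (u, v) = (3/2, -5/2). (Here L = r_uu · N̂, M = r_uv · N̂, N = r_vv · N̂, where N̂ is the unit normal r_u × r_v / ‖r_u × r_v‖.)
L = 0;  M = 2*sqrt(35)/35;  N = 0

Compute the unit normal N̂(u, v) = (-2*v/sqrt(4*u^2 + 4*v^2 + 1), -2*u/sqrt(4*u^2 + 4*v^2 + 1), 1/sqrt(4*u^2 + 4*v^2 + 1)), and the second partials r_uu, r_uv, r_vv. Take dot products:
  L(u, v) = r_uu · N̂ = 0,
  M(u, v) = r_uv · N̂ = 2/sqrt(4*u^2 + 4*v^2 + 1),
  N(u, v) = r_vv · N̂ = 0.
Evaluating at (u, v) = (3/2, -5/2):
  L = 0, M = 2*sqrt(35)/35, N = 0.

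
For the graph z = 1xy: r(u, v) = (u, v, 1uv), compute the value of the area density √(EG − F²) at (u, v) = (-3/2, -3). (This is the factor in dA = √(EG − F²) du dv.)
√(EG − F²)|_{(-3/2, -3)} = 7/2

E = v^2 + 1, F = u*v, G = u^2 + 1, so EG − F² = u^2 + v^2 + 1. Taking the positive square root: √(EG − F²) = sqrt(u^2 + v^2 + 1). At (u, v) = (-3/2, -3): 7/2.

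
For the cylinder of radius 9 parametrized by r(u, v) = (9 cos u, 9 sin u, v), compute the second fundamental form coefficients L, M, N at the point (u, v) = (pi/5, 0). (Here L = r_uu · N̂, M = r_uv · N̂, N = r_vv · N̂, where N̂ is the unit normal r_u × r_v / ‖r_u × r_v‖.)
L = -9;  M = 0;  N = 0

Compute the unit normal N̂(u, v) = (cos(u), sin(u), 0), and the second partials r_uu, r_uv, r_vv. Take dot products:
  L(u, v) = r_uu · N̂ = -9,
  M(u, v) = r_uv · N̂ = 0,
  N(u, v) = r_vv · N̂ = 0.
Evaluating at (u, v) = (pi/5, 0):
  L = -9, M = 0, N = 0.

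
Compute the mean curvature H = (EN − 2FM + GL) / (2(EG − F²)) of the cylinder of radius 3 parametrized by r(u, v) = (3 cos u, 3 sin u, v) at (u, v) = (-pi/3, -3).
H = -1/6

With E = 9, F = 0, G = 1, L = -3, M = 0, N = 0, assemble
  H = (EN − 2FM + GL) / (2(EG − F²)) = -1/6.
At (u, v) = (-pi/3, -3): H = -1/6.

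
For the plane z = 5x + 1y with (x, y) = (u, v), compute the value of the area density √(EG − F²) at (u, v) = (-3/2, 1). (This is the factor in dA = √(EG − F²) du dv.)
√(EG − F²)|_{(-3/2, 1)} = 3*sqrt(3)

E = 26, F = 5, G = 2, so EG − F² = 27. Taking the positive square root: √(EG − F²) = 3*sqrt(3). At (u, v) = (-3/2, 1): 3*sqrt(3).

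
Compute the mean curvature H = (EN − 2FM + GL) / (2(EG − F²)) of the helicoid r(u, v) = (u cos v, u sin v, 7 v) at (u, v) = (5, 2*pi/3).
H = 0

With E = 1, F = 0, G = u^2 + 49, L = 0, M = -7/sqrt(u^2 + 49), N = 0, assemble
  H = (EN − 2FM + GL) / (2(EG − F²)) = 0.
At (u, v) = (5, 2*pi/3): H = 0.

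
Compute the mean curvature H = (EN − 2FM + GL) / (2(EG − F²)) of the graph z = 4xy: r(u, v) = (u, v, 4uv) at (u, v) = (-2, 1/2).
H = 64*sqrt(69)/4761

With E = 16*v^2 + 1, F = 16*u*v, G = 16*u^2 + 1, L = 0, M = 4/sqrt(16*u^2 + 16*v^2 + 1), N = 0, assemble
  H = (EN − 2FM + GL) / (2(EG − F²)) = -64*u*v/(16*u^2 + 16*v^2 + 1)^(3/2).
At (u, v) = (-2, 1/2): H = 64*sqrt(69)/4761.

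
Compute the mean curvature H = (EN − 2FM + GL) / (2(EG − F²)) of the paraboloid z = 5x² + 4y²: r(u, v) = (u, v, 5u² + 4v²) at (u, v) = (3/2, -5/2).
H = 2909*sqrt(626)/391876

With E = 100*u^2 + 1, F = 80*u*v, G = 64*v^2 + 1, L = 10/sqrt(100*u^2 + 64*v^2 + 1), M = 0, N = 8/sqrt(100*u^2 + 64*v^2 + 1), assemble
  H = (EN − 2FM + GL) / (2(EG − F²)) = (400*u^2 + 320*v^2 + 9)/(100*u^2 + 64*v^2 + 1)^(3/2).
At (u, v) = (3/2, -5/2): H = 2909*sqrt(626)/391876.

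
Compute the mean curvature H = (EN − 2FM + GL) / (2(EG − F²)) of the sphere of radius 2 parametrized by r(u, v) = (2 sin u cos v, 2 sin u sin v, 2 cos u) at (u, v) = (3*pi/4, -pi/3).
H = -1/2

With E = 4, F = 0, G = 4*sin(u)^2, L = -2*sin(u)/Abs(sin(u)), M = 0, N = -2*sin(u)^3/Abs(sin(u)), assemble
  H = (EN − 2FM + GL) / (2(EG − F²)) = -sin(u)/(2*Abs(sin(u))).
At (u, v) = (3*pi/4, -pi/3): H = -1/2.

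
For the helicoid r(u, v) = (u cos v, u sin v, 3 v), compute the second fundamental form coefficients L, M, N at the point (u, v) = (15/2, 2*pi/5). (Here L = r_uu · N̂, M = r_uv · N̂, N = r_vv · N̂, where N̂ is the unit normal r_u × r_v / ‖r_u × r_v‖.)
L = 0;  M = -2*sqrt(29)/29;  N = 0

Compute the unit normal N̂(u, v) = (3*sin(v)/sqrt(u^2 + 9), -3*cos(v)/sqrt(u^2 + 9), u/sqrt(u^2 + 9)), and the second partials r_uu, r_uv, r_vv. Take dot products:
  L(u, v) = r_uu · N̂ = 0,
  M(u, v) = r_uv · N̂ = -3/sqrt(u^2 + 9),
  N(u, v) = r_vv · N̂ = 0.
Evaluating at (u, v) = (15/2, 2*pi/5):
  L = 0, M = -2*sqrt(29)/29, N = 0.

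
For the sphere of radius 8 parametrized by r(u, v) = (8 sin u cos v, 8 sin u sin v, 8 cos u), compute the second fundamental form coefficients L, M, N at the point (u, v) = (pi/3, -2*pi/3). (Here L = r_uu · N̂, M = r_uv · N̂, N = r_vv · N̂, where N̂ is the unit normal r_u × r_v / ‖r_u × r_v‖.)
L = -8;  M = 0;  N = -6

Compute the unit normal N̂(u, v) = (sin(u)^2*cos(v)/Abs(sin(u)), sin(u)^2*sin(v)/Abs(sin(u)), sin(2*u)/(2*Abs(sin(u)))), and the second partials r_uu, r_uv, r_vv. Take dot products:
  L(u, v) = r_uu · N̂ = -8*sin(u)/Abs(sin(u)),
  M(u, v) = r_uv · N̂ = 0,
  N(u, v) = r_vv · N̂ = -8*sin(u)^3/Abs(sin(u)).
Evaluating at (u, v) = (pi/3, -2*pi/3):
  L = -8, M = 0, N = -6.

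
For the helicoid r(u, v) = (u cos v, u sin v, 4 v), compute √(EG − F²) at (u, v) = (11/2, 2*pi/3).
√(EG − F²)|_{(11/2, 2*pi/3)} = sqrt(185)/2

E = 1, F = 0, G = u^2 + 16; EG − F² = u^2 + 16; √(EG − F²) = sqrt(u^2 + 16). At the given point: sqrt(185)/2.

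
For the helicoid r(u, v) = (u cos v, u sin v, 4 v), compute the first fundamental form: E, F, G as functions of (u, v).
E = 1;  F = 0;  G = u^2 + 16

Compute partials: r_u = (cos(v), sin(v), 0), r_v = (-u*sin(v), u*cos(v), 4). Then
  E = r_u · r_u = 1,
  F = r_u · r_v = 0,
  G = r_v · r_v = u^2 + 16.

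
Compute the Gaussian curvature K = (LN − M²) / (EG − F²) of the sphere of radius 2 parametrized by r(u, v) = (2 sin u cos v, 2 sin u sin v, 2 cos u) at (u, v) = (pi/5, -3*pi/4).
K = 1/4

Coefficients of the first fundamental form: E = 4, F = 0, G = 4*sin(u)^2.
Coefficients of the second fundamental form: L = -2*sin(u)/Abs(sin(u)), M = 0, N = -2*sin(u)^3/Abs(sin(u)).
Assemble K = (LN − M²)/(EG − F²) = 1/4. At (u, v) = (pi/5, -3*pi/4): K = 1/4.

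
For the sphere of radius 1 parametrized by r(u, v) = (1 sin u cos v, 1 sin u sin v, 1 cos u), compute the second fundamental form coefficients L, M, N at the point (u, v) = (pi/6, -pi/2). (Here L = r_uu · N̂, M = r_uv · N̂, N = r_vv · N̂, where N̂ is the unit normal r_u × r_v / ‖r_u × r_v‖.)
L = -1;  M = 0;  N = -1/4

Compute the unit normal N̂(u, v) = (sin(u)^2*cos(v)/Abs(sin(u)), sin(u)^2*sin(v)/Abs(sin(u)), sin(2*u)/(2*Abs(sin(u)))), and the second partials r_uu, r_uv, r_vv. Take dot products:
  L(u, v) = r_uu · N̂ = -sin(u)/Abs(sin(u)),
  M(u, v) = r_uv · N̂ = 0,
  N(u, v) = r_vv · N̂ = -sin(u)^3/Abs(sin(u)).
Evaluating at (u, v) = (pi/6, -pi/2):
  L = -1, M = 0, N = -1/4.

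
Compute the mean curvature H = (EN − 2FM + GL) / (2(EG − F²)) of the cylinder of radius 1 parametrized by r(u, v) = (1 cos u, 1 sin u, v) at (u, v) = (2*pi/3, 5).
H = -1/2

With E = 1, F = 0, G = 1, L = -1, M = 0, N = 0, assemble
  H = (EN − 2FM + GL) / (2(EG − F²)) = -1/2.
At (u, v) = (2*pi/3, 5): H = -1/2.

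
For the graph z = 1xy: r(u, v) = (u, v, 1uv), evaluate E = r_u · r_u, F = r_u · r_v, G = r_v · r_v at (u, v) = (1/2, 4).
E = 17;  F = 2;  G = 5/4

Partials: r_u = (1, 0, v), r_v = (0, 1, u). As functions of (u, v):
  E = r_u · r_u = v^2 + 1,
  F = r_u · r_v = u*v,
  G = r_v · r_v = u^2 + 1.
Evaluating at (u, v) = (1/2, 4): E = 17, F = 2, G = 5/4.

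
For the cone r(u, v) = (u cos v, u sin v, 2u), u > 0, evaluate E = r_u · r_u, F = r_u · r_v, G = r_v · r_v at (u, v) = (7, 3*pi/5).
E = 5;  F = 0;  G = 49

Partials: r_u = (cos(v), sin(v), 2), r_v = (-u*sin(v), u*cos(v), 0). As functions of (u, v):
  E = r_u · r_u = 5,
  F = r_u · r_v = 0,
  G = r_v · r_v = u^2.
Evaluating at (u, v) = (7, 3*pi/5): E = 5, F = 0, G = 49.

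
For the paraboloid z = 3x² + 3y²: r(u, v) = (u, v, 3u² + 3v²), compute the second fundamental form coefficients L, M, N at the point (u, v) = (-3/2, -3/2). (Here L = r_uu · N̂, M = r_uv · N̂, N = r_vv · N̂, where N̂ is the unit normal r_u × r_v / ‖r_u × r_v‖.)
L = 6*sqrt(163)/163;  M = 0;  N = 6*sqrt(163)/163

Compute the unit normal N̂(u, v) = (-6*u/sqrt(36*u^2 + 36*v^2 + 1), -6*v/sqrt(36*u^2 + 36*v^2 + 1), 1/sqrt(36*u^2 + 36*v^2 + 1)), and the second partials r_uu, r_uv, r_vv. Take dot products:
  L(u, v) = r_uu · N̂ = 6/sqrt(36*u^2 + 36*v^2 + 1),
  M(u, v) = r_uv · N̂ = 0,
  N(u, v) = r_vv · N̂ = 6/sqrt(36*u^2 + 36*v^2 + 1).
Evaluating at (u, v) = (-3/2, -3/2):
  L = 6*sqrt(163)/163, M = 0, N = 6*sqrt(163)/163.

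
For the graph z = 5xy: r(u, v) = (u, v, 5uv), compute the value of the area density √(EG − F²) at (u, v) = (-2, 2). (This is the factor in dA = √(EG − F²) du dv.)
√(EG − F²)|_{(-2, 2)} = sqrt(201)

E = 25*v^2 + 1, F = 25*u*v, G = 25*u^2 + 1, so EG − F² = 25*u^2 + 25*v^2 + 1. Taking the positive square root: √(EG − F²) = sqrt(25*u^2 + 25*v^2 + 1). At (u, v) = (-2, 2): sqrt(201).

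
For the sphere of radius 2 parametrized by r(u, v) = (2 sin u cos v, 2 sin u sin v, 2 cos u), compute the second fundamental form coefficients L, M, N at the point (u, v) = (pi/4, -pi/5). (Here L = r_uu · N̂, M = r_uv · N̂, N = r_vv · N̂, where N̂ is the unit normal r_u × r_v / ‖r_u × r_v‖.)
L = -2;  M = 0;  N = -1

Compute the unit normal N̂(u, v) = (sin(u)^2*cos(v)/Abs(sin(u)), sin(u)^2*sin(v)/Abs(sin(u)), sin(2*u)/(2*Abs(sin(u)))), and the second partials r_uu, r_uv, r_vv. Take dot products:
  L(u, v) = r_uu · N̂ = -2*sin(u)/Abs(sin(u)),
  M(u, v) = r_uv · N̂ = 0,
  N(u, v) = r_vv · N̂ = -2*sin(u)^3/Abs(sin(u)).
Evaluating at (u, v) = (pi/4, -pi/5):
  L = -2, M = 0, N = -1.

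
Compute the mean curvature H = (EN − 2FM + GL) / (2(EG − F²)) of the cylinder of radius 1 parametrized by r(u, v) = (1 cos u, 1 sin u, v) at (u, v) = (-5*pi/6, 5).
H = -1/2

With E = 1, F = 0, G = 1, L = -1, M = 0, N = 0, assemble
  H = (EN − 2FM + GL) / (2(EG − F²)) = -1/2.
At (u, v) = (-5*pi/6, 5): H = -1/2.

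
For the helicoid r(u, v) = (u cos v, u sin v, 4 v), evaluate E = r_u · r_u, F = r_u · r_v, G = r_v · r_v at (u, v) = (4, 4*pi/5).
E = 1;  F = 0;  G = 32

Partials: r_u = (cos(v), sin(v), 0), r_v = (-u*sin(v), u*cos(v), 4). As functions of (u, v):
  E = r_u · r_u = 1,
  F = r_u · r_v = 0,
  G = r_v · r_v = u^2 + 16.
Evaluating at (u, v) = (4, 4*pi/5): E = 1, F = 0, G = 32.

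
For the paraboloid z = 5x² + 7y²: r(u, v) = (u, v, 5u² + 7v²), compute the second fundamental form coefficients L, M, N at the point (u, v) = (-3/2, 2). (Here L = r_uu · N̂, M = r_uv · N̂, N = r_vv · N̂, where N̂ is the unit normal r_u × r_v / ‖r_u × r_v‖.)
L = sqrt(1010)/101;  M = 0;  N = 7*sqrt(1010)/505

Compute the unit normal N̂(u, v) = (-10*u/sqrt(100*u^2 + 196*v^2 + 1), -14*v/sqrt(100*u^2 + 196*v^2 + 1), 1/sqrt(100*u^2 + 196*v^2 + 1)), and the second partials r_uu, r_uv, r_vv. Take dot products:
  L(u, v) = r_uu · N̂ = 10/sqrt(100*u^2 + 196*v^2 + 1),
  M(u, v) = r_uv · N̂ = 0,
  N(u, v) = r_vv · N̂ = 14/sqrt(100*u^2 + 196*v^2 + 1).
Evaluating at (u, v) = (-3/2, 2):
  L = sqrt(1010)/101, M = 0, N = 7*sqrt(1010)/505.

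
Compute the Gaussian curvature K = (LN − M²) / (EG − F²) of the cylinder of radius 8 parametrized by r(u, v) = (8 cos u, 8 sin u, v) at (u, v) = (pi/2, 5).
K = 0

Coefficients of the first fundamental form: E = 64, F = 0, G = 1.
Coefficients of the second fundamental form: L = -8, M = 0, N = 0.
Assemble K = (LN − M²)/(EG − F²) = 0. At (u, v) = (pi/2, 5): K = 0.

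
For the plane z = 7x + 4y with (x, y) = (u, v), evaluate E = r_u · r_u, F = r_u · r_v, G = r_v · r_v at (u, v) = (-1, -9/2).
E = 50;  F = 28;  G = 17

Partials: r_u = (1, 0, 7), r_v = (0, 1, 4). As functions of (u, v):
  E = r_u · r_u = 50,
  F = r_u · r_v = 28,
  G = r_v · r_v = 17.
Evaluating at (u, v) = (-1, -9/2): E = 50, F = 28, G = 17.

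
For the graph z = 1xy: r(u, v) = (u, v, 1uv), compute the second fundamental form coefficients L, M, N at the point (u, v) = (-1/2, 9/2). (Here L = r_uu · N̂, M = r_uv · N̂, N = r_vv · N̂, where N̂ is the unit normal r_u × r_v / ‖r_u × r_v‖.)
L = 0;  M = sqrt(86)/43;  N = 0

Compute the unit normal N̂(u, v) = (-v/sqrt(u^2 + v^2 + 1), -u/sqrt(u^2 + v^2 + 1), 1/sqrt(u^2 + v^2 + 1)), and the second partials r_uu, r_uv, r_vv. Take dot products:
  L(u, v) = r_uu · N̂ = 0,
  M(u, v) = r_uv · N̂ = 1/sqrt(u^2 + v^2 + 1),
  N(u, v) = r_vv · N̂ = 0.
Evaluating at (u, v) = (-1/2, 9/2):
  L = 0, M = sqrt(86)/43, N = 0.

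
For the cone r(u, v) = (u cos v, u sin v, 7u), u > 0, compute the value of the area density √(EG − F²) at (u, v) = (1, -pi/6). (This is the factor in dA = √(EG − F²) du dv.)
√(EG − F²)|_{(1, -pi/6)} = 5*sqrt(2)

E = 50, F = 0, G = u^2, so EG − F² = 50*u^2. Taking the positive square root: √(EG − F²) = 5*sqrt(2)*Abs(u). At (u, v) = (1, -pi/6): 5*sqrt(2).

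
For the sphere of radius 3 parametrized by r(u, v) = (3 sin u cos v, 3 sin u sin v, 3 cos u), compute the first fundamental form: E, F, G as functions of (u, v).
E = 9;  F = 0;  G = 9*sin(u)^2

Compute partials: r_u = (3*cos(u)*cos(v), 3*sin(v)*cos(u), -3*sin(u)), r_v = (-3*sin(u)*sin(v), 3*sin(u)*cos(v), 0). Then
  E = r_u · r_u = 9,
  F = r_u · r_v = 0,
  G = r_v · r_v = 9*sin(u)^2.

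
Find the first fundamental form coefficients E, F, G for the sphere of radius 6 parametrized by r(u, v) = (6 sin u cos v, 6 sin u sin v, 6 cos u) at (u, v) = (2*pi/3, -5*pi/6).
E = 36;  F = 0;  G = 27

Partials: r_u = (6*cos(u)*cos(v), 6*sin(v)*cos(u), -6*sin(u)), r_v = (-6*sin(u)*sin(v), 6*sin(u)*cos(v), 0). As functions of (u, v):
  E = r_u · r_u = 36,
  F = r_u · r_v = 0,
  G = r_v · r_v = 36*sin(u)^2.
Evaluating at (u, v) = (2*pi/3, -5*pi/6): E = 36, F = 0, G = 27.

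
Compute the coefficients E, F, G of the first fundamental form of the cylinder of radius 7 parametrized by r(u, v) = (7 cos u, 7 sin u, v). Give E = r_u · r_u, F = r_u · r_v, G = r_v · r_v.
E = 49;  F = 0;  G = 1

Compute partials: r_u = (-7*sin(u), 7*cos(u), 0), r_v = (0, 0, 1). Then
  E = r_u · r_u = 49,
  F = r_u · r_v = 0,
  G = r_v · r_v = 1.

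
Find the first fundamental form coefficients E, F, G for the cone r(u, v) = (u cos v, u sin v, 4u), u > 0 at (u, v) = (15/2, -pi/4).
E = 17;  F = 0;  G = 225/4

Partials: r_u = (cos(v), sin(v), 4), r_v = (-u*sin(v), u*cos(v), 0). As functions of (u, v):
  E = r_u · r_u = 17,
  F = r_u · r_v = 0,
  G = r_v · r_v = u^2.
Evaluating at (u, v) = (15/2, -pi/4): E = 17, F = 0, G = 225/4.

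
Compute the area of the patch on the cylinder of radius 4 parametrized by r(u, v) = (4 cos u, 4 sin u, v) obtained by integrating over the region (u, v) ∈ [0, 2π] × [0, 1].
Area = 8*pi

Area = ∫∫ √(EG − F²) du dv with √(EG − F²) = 4. Integrating over [0, 2π] × [0, 1] gives 8*pi.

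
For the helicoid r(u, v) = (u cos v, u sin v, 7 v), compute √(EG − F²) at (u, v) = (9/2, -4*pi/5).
√(EG − F²)|_{(9/2, -4*pi/5)} = sqrt(277)/2

E = 1, F = 0, G = u^2 + 49; EG − F² = u^2 + 49; √(EG − F²) = sqrt(u^2 + 49). At the given point: sqrt(277)/2.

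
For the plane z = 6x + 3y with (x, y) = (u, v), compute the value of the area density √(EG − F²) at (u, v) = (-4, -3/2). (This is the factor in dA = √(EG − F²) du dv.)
√(EG − F²)|_{(-4, -3/2)} = sqrt(46)

E = 37, F = 18, G = 10, so EG − F² = 46. Taking the positive square root: √(EG − F²) = sqrt(46). At (u, v) = (-4, -3/2): sqrt(46).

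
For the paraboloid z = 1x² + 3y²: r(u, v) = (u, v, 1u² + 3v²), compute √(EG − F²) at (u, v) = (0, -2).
√(EG − F²)|_{(0, -2)} = sqrt(145)

E = 4*u^2 + 1, F = 12*u*v, G = 36*v^2 + 1; EG − F² = 4*u^2 + 36*v^2 + 1; √(EG − F²) = sqrt(4*u^2 + 36*v^2 + 1). At the given point: sqrt(145).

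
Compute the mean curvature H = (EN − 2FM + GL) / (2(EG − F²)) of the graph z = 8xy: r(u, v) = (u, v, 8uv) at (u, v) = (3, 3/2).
H = -2304*sqrt(721)/519841

With E = 64*v^2 + 1, F = 64*u*v, G = 64*u^2 + 1, L = 0, M = 8/sqrt(64*u^2 + 64*v^2 + 1), N = 0, assemble
  H = (EN − 2FM + GL) / (2(EG − F²)) = -512*u*v/(64*u^2 + 64*v^2 + 1)^(3/2).
At (u, v) = (3, 3/2): H = -2304*sqrt(721)/519841.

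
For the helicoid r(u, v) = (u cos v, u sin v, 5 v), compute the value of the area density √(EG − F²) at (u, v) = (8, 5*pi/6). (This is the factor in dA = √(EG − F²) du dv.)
√(EG − F²)|_{(8, 5*pi/6)} = sqrt(89)

E = 1, F = 0, G = u^2 + 25, so EG − F² = u^2 + 25. Taking the positive square root: √(EG − F²) = sqrt(u^2 + 25). At (u, v) = (8, 5*pi/6): sqrt(89).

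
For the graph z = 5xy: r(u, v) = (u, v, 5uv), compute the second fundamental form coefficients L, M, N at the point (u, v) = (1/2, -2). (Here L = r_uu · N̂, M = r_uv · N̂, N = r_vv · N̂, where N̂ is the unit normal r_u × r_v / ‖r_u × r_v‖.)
L = 0;  M = 10*sqrt(429)/429;  N = 0

Compute the unit normal N̂(u, v) = (-5*v/sqrt(25*u^2 + 25*v^2 + 1), -5*u/sqrt(25*u^2 + 25*v^2 + 1), 1/sqrt(25*u^2 + 25*v^2 + 1)), and the second partials r_uu, r_uv, r_vv. Take dot products:
  L(u, v) = r_uu · N̂ = 0,
  M(u, v) = r_uv · N̂ = 5/sqrt(25*u^2 + 25*v^2 + 1),
  N(u, v) = r_vv · N̂ = 0.
Evaluating at (u, v) = (1/2, -2):
  L = 0, M = 10*sqrt(429)/429, N = 0.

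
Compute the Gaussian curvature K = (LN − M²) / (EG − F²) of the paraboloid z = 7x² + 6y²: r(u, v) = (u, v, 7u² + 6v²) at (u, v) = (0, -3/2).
K = 168/105625

Coefficients of the first fundamental form: E = 196*u^2 + 1, F = 168*u*v, G = 144*v^2 + 1.
Coefficients of the second fundamental form: L = 14/sqrt(196*u^2 + 144*v^2 + 1), M = 0, N = 12/sqrt(196*u^2 + 144*v^2 + 1).
Assemble K = (LN − M²)/(EG − F²) = 168/(38416*u^4 + 56448*u^2*v^2 + 392*u^2 + 20736*v^4 + 288*v^2 + 1). At (u, v) = (0, -3/2): K = 168/105625.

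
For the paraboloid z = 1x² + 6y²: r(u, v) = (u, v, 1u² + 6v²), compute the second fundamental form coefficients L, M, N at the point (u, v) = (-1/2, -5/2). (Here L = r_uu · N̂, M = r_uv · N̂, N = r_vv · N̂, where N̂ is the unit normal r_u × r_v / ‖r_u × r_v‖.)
L = sqrt(902)/451;  M = 0;  N = 6*sqrt(902)/451

Compute the unit normal N̂(u, v) = (-2*u/sqrt(4*u^2 + 144*v^2 + 1), -12*v/sqrt(4*u^2 + 144*v^2 + 1), 1/sqrt(4*u^2 + 144*v^2 + 1)), and the second partials r_uu, r_uv, r_vv. Take dot products:
  L(u, v) = r_uu · N̂ = 2/sqrt(4*u^2 + 144*v^2 + 1),
  M(u, v) = r_uv · N̂ = 0,
  N(u, v) = r_vv · N̂ = 12/sqrt(4*u^2 + 144*v^2 + 1).
Evaluating at (u, v) = (-1/2, -5/2):
  L = sqrt(902)/451, M = 0, N = 6*sqrt(902)/451.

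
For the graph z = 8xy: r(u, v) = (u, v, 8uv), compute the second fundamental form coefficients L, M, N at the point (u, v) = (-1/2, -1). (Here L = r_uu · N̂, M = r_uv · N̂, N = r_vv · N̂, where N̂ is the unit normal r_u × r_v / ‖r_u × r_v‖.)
L = 0;  M = 8/9;  N = 0

Compute the unit normal N̂(u, v) = (-8*v/sqrt(64*u^2 + 64*v^2 + 1), -8*u/sqrt(64*u^2 + 64*v^2 + 1), 1/sqrt(64*u^2 + 64*v^2 + 1)), and the second partials r_uu, r_uv, r_vv. Take dot products:
  L(u, v) = r_uu · N̂ = 0,
  M(u, v) = r_uv · N̂ = 8/sqrt(64*u^2 + 64*v^2 + 1),
  N(u, v) = r_vv · N̂ = 0.
Evaluating at (u, v) = (-1/2, -1):
  L = 0, M = 8/9, N = 0.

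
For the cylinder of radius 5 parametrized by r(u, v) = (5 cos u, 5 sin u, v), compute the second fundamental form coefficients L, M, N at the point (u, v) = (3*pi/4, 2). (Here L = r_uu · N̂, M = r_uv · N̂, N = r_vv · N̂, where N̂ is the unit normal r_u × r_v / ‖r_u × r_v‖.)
L = -5;  M = 0;  N = 0

Compute the unit normal N̂(u, v) = (cos(u), sin(u), 0), and the second partials r_uu, r_uv, r_vv. Take dot products:
  L(u, v) = r_uu · N̂ = -5,
  M(u, v) = r_uv · N̂ = 0,
  N(u, v) = r_vv · N̂ = 0.
Evaluating at (u, v) = (3*pi/4, 2):
  L = -5, M = 0, N = 0.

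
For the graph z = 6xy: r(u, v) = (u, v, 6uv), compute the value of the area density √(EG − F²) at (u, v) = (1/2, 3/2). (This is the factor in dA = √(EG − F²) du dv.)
√(EG − F²)|_{(1/2, 3/2)} = sqrt(91)

E = 36*v^2 + 1, F = 36*u*v, G = 36*u^2 + 1, so EG − F² = 36*u^2 + 36*v^2 + 1. Taking the positive square root: √(EG − F²) = sqrt(36*u^2 + 36*v^2 + 1). At (u, v) = (1/2, 3/2): sqrt(91).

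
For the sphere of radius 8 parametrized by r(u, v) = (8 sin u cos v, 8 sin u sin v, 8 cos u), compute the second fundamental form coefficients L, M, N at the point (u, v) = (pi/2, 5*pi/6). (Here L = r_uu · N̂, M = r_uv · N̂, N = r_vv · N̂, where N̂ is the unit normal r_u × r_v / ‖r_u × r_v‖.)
L = -8;  M = 0;  N = -8

Compute the unit normal N̂(u, v) = (sin(u)^2*cos(v)/Abs(sin(u)), sin(u)^2*sin(v)/Abs(sin(u)), sin(2*u)/(2*Abs(sin(u)))), and the second partials r_uu, r_uv, r_vv. Take dot products:
  L(u, v) = r_uu · N̂ = -8*sin(u)/Abs(sin(u)),
  M(u, v) = r_uv · N̂ = 0,
  N(u, v) = r_vv · N̂ = -8*sin(u)^3/Abs(sin(u)).
Evaluating at (u, v) = (pi/2, 5*pi/6):
  L = -8, M = 0, N = -8.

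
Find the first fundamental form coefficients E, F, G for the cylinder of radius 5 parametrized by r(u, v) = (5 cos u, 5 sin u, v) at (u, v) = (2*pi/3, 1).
E = 25;  F = 0;  G = 1

Partials: r_u = (-5*sin(u), 5*cos(u), 0), r_v = (0, 0, 1). As functions of (u, v):
  E = r_u · r_u = 25,
  F = r_u · r_v = 0,
  G = r_v · r_v = 1.
Evaluating at (u, v) = (2*pi/3, 1): E = 25, F = 0, G = 1.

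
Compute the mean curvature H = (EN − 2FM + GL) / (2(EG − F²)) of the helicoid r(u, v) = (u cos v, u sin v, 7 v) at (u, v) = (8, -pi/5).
H = 0

With E = 1, F = 0, G = u^2 + 49, L = 0, M = -7/sqrt(u^2 + 49), N = 0, assemble
  H = (EN − 2FM + GL) / (2(EG − F²)) = 0.
At (u, v) = (8, -pi/5): H = 0.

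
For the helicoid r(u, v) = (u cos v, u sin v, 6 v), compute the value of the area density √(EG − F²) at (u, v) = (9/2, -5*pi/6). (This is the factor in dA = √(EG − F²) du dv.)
√(EG − F²)|_{(9/2, -5*pi/6)} = 15/2

E = 1, F = 0, G = u^2 + 36, so EG − F² = u^2 + 36. Taking the positive square root: √(EG − F²) = sqrt(u^2 + 36). At (u, v) = (9/2, -5*pi/6): 15/2.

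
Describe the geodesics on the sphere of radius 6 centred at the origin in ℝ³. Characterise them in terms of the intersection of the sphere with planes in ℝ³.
Geodesics on the sphere of radius 6 are great circles — circles of radius 6 obtained as the intersection of the sphere with planes through the origin (the centre of the sphere).

A curve α(t) of nonzero constant speed on the sphere of radius 6 is a geodesic iff its acceleration α̈ is everywhere normal to the surface, i.e. parallel to the radial vector α(t). Then d/dt(α × α̇) = α̇ × α̇ + α × α̈ = 0, so α × α̇ is a constant vector n ≠ 0 and α(t) · n = 0 for all t: α lies in the plane through the origin with normal n. The intersection of that plane with the sphere is a circle of radius 6 (a great circle). Conversely, a great circle traversed at constant speed has centripetal acceleration pointing at the origin, hence normal to the sphere, so every great circle is a geodesic.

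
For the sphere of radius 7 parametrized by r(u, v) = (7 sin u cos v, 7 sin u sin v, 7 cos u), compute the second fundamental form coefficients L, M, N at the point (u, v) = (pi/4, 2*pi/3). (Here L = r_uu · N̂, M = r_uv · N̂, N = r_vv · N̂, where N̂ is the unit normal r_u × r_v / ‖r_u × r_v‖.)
L = -7;  M = 0;  N = -7/2

Compute the unit normal N̂(u, v) = (sin(u)^2*cos(v)/Abs(sin(u)), sin(u)^2*sin(v)/Abs(sin(u)), sin(2*u)/(2*Abs(sin(u)))), and the second partials r_uu, r_uv, r_vv. Take dot products:
  L(u, v) = r_uu · N̂ = -7*sin(u)/Abs(sin(u)),
  M(u, v) = r_uv · N̂ = 0,
  N(u, v) = r_vv · N̂ = -7*sin(u)^3/Abs(sin(u)).
Evaluating at (u, v) = (pi/4, 2*pi/3):
  L = -7, M = 0, N = -7/2.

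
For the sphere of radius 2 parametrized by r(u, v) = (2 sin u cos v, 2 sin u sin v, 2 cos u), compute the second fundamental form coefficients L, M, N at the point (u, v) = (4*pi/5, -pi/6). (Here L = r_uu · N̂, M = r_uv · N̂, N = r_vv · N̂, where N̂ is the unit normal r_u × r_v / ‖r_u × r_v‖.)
L = -2;  M = 0;  N = -5/4 + sqrt(5)/4

Compute the unit normal N̂(u, v) = (sin(u)^2*cos(v)/Abs(sin(u)), sin(u)^2*sin(v)/Abs(sin(u)), sin(2*u)/(2*Abs(sin(u)))), and the second partials r_uu, r_uv, r_vv. Take dot products:
  L(u, v) = r_uu · N̂ = -2*sin(u)/Abs(sin(u)),
  M(u, v) = r_uv · N̂ = 0,
  N(u, v) = r_vv · N̂ = -2*sin(u)^3/Abs(sin(u)).
Evaluating at (u, v) = (4*pi/5, -pi/6):
  L = -2, M = 0, N = -5/4 + sqrt(5)/4.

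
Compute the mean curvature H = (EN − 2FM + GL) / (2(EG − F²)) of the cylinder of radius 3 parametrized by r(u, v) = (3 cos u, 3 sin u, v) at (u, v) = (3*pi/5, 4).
H = -1/6

With E = 9, F = 0, G = 1, L = -3, M = 0, N = 0, assemble
  H = (EN − 2FM + GL) / (2(EG − F²)) = -1/6.
At (u, v) = (3*pi/5, 4): H = -1/6.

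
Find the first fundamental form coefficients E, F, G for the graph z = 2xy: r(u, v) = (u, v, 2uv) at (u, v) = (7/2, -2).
E = 17;  F = -28;  G = 50

Partials: r_u = (1, 0, 2*v), r_v = (0, 1, 2*u). As functions of (u, v):
  E = r_u · r_u = 4*v^2 + 1,
  F = r_u · r_v = 4*u*v,
  G = r_v · r_v = 4*u^2 + 1.
Evaluating at (u, v) = (7/2, -2): E = 17, F = -28, G = 50.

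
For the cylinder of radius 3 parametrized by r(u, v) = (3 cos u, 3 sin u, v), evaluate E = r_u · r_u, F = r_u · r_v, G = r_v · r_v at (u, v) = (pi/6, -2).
E = 9;  F = 0;  G = 1

Partials: r_u = (-3*sin(u), 3*cos(u), 0), r_v = (0, 0, 1). As functions of (u, v):
  E = r_u · r_u = 9,
  F = r_u · r_v = 0,
  G = r_v · r_v = 1.
Evaluating at (u, v) = (pi/6, -2): E = 9, F = 0, G = 1.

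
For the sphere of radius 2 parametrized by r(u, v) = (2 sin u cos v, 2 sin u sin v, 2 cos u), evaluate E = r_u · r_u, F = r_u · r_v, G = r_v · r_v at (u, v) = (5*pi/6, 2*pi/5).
E = 4;  F = 0;  G = 1

Partials: r_u = (2*cos(u)*cos(v), 2*sin(v)*cos(u), -2*sin(u)), r_v = (-2*sin(u)*sin(v), 2*sin(u)*cos(v), 0). As functions of (u, v):
  E = r_u · r_u = 4,
  F = r_u · r_v = 0,
  G = r_v · r_v = 4*sin(u)^2.
Evaluating at (u, v) = (5*pi/6, 2*pi/5): E = 4, F = 0, G = 1.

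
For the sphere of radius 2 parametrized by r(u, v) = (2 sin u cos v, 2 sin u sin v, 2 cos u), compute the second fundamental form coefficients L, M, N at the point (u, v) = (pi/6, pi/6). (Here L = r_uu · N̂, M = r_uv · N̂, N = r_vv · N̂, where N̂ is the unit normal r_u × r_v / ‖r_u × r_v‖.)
L = -2;  M = 0;  N = -1/2

Compute the unit normal N̂(u, v) = (sin(u)^2*cos(v)/Abs(sin(u)), sin(u)^2*sin(v)/Abs(sin(u)), sin(2*u)/(2*Abs(sin(u)))), and the second partials r_uu, r_uv, r_vv. Take dot products:
  L(u, v) = r_uu · N̂ = -2*sin(u)/Abs(sin(u)),
  M(u, v) = r_uv · N̂ = 0,
  N(u, v) = r_vv · N̂ = -2*sin(u)^3/Abs(sin(u)).
Evaluating at (u, v) = (pi/6, pi/6):
  L = -2, M = 0, N = -1/2.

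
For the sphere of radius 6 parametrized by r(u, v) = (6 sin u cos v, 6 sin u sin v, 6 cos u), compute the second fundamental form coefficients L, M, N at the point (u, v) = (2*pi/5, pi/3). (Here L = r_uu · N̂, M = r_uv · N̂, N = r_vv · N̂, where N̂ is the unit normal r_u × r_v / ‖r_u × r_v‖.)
L = -6;  M = 0;  N = -15/4 - 3*sqrt(5)/4

Compute the unit normal N̂(u, v) = (sin(u)^2*cos(v)/Abs(sin(u)), sin(u)^2*sin(v)/Abs(sin(u)), sin(2*u)/(2*Abs(sin(u)))), and the second partials r_uu, r_uv, r_vv. Take dot products:
  L(u, v) = r_uu · N̂ = -6*sin(u)/Abs(sin(u)),
  M(u, v) = r_uv · N̂ = 0,
  N(u, v) = r_vv · N̂ = -6*sin(u)^3/Abs(sin(u)).
Evaluating at (u, v) = (2*pi/5, pi/3):
  L = -6, M = 0, N = -15/4 - 3*sqrt(5)/4.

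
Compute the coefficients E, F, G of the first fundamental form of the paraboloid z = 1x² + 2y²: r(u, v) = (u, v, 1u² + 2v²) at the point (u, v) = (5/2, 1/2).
E = 26;  F = 10;  G = 5

Partials: r_u = (1, 0, 2*u), r_v = (0, 1, 4*v). As functions of (u, v):
  E = r_u · r_u = 4*u^2 + 1,
  F = r_u · r_v = 8*u*v,
  G = r_v · r_v = 16*v^2 + 1.
Evaluating at (u, v) = (5/2, 1/2): E = 26, F = 10, G = 5.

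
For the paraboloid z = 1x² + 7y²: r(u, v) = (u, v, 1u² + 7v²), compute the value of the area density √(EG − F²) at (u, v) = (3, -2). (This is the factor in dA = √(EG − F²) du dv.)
√(EG − F²)|_{(3, -2)} = sqrt(821)

E = 4*u^2 + 1, F = 28*u*v, G = 196*v^2 + 1, so EG − F² = 4*u^2 + 196*v^2 + 1. Taking the positive square root: √(EG − F²) = sqrt(4*u^2 + 196*v^2 + 1). At (u, v) = (3, -2): sqrt(821).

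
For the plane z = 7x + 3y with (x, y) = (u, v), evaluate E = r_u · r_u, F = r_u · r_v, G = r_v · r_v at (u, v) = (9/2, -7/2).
E = 50;  F = 21;  G = 10

Partials: r_u = (1, 0, 7), r_v = (0, 1, 3). As functions of (u, v):
  E = r_u · r_u = 50,
  F = r_u · r_v = 21,
  G = r_v · r_v = 10.
Evaluating at (u, v) = (9/2, -7/2): E = 50, F = 21, G = 10.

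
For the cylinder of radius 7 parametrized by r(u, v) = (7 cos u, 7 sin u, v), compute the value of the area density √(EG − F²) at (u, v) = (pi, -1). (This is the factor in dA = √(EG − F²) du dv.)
√(EG − F²)|_{(pi, -1)} = 7

E = 49, F = 0, G = 1, so EG − F² = 49. Taking the positive square root: √(EG − F²) = 7. At (u, v) = (pi, -1): 7.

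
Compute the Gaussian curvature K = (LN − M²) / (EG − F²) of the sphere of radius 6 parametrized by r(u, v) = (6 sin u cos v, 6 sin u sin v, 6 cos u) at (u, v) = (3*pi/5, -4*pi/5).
K = 1/36

Coefficients of the first fundamental form: E = 36, F = 0, G = 36*sin(u)^2.
Coefficients of the second fundamental form: L = -6*sin(u)/Abs(sin(u)), M = 0, N = -6*sin(u)^3/Abs(sin(u)).
Assemble K = (LN − M²)/(EG − F²) = 1/36. At (u, v) = (3*pi/5, -4*pi/5): K = 1/36.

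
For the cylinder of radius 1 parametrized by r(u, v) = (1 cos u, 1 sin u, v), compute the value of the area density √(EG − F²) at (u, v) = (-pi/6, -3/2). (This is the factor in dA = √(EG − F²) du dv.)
√(EG − F²)|_{(-pi/6, -3/2)} = 1

E = 1, F = 0, G = 1, so EG − F² = 1. Taking the positive square root: √(EG − F²) = 1. At (u, v) = (-pi/6, -3/2): 1.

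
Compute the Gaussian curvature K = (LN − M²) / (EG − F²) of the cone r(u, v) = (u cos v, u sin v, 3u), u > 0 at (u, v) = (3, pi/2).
K = 0

Coefficients of the first fundamental form: E = 10, F = 0, G = u^2.
Coefficients of the second fundamental form: L = 0, M = 0, N = 3*sqrt(10)*u^2/(10*Abs(u)).
Assemble K = (LN − M²)/(EG − F²) = 0. At (u, v) = (3, pi/2): K = 0.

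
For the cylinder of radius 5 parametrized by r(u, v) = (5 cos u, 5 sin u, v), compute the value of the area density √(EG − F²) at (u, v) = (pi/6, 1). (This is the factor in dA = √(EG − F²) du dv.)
√(EG − F²)|_{(pi/6, 1)} = 5

E = 25, F = 0, G = 1, so EG − F² = 25. Taking the positive square root: √(EG − F²) = 5. At (u, v) = (pi/6, 1): 5.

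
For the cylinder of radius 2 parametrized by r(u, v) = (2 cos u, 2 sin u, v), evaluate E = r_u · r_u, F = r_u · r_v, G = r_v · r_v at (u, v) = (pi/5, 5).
E = 4;  F = 0;  G = 1

Partials: r_u = (-2*sin(u), 2*cos(u), 0), r_v = (0, 0, 1). As functions of (u, v):
  E = r_u · r_u = 4,
  F = r_u · r_v = 0,
  G = r_v · r_v = 1.
Evaluating at (u, v) = (pi/5, 5): E = 4, F = 0, G = 1.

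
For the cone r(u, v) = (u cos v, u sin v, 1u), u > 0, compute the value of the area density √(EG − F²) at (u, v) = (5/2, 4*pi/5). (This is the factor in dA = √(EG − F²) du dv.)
√(EG − F²)|_{(5/2, 4*pi/5)} = 5*sqrt(2)/2

E = 2, F = 0, G = u^2, so EG − F² = 2*u^2. Taking the positive square root: √(EG − F²) = sqrt(2)*Abs(u). At (u, v) = (5/2, 4*pi/5): 5*sqrt(2)/2.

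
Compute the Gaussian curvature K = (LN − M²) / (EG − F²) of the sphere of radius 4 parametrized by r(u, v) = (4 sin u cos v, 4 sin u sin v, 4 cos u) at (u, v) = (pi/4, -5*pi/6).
K = 1/16

Coefficients of the first fundamental form: E = 16, F = 0, G = 16*sin(u)^2.
Coefficients of the second fundamental form: L = -4*sin(u)/Abs(sin(u)), M = 0, N = -4*sin(u)^3/Abs(sin(u)).
Assemble K = (LN − M²)/(EG − F²) = 1/16. At (u, v) = (pi/4, -5*pi/6): K = 1/16.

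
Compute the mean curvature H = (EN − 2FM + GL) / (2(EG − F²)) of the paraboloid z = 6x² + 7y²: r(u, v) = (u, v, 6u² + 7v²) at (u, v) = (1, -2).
H = 5725*sqrt(929)/863041

With E = 144*u^2 + 1, F = 168*u*v, G = 196*v^2 + 1, L = 12/sqrt(144*u^2 + 196*v^2 + 1), M = 0, N = 14/sqrt(144*u^2 + 196*v^2 + 1), assemble
  H = (EN − 2FM + GL) / (2(EG − F²)) = (1008*u^2 + 1176*v^2 + 13)/(144*u^2 + 196*v^2 + 1)^(3/2).
At (u, v) = (1, -2): H = 5725*sqrt(929)/863041.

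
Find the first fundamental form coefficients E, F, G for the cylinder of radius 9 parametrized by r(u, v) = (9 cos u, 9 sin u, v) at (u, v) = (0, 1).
E = 81;  F = 0;  G = 1

Partials: r_u = (-9*sin(u), 9*cos(u), 0), r_v = (0, 0, 1). As functions of (u, v):
  E = r_u · r_u = 81,
  F = r_u · r_v = 0,
  G = r_v · r_v = 1.
Evaluating at (u, v) = (0, 1): E = 81, F = 0, G = 1.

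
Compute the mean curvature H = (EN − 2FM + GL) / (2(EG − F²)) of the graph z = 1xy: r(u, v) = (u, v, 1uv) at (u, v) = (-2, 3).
H = 3*sqrt(14)/98

With E = v^2 + 1, F = u*v, G = u^2 + 1, L = 0, M = 1/sqrt(u^2 + v^2 + 1), N = 0, assemble
  H = (EN − 2FM + GL) / (2(EG − F²)) = -u*v/(u^2 + v^2 + 1)^(3/2).
At (u, v) = (-2, 3): H = 3*sqrt(14)/98.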